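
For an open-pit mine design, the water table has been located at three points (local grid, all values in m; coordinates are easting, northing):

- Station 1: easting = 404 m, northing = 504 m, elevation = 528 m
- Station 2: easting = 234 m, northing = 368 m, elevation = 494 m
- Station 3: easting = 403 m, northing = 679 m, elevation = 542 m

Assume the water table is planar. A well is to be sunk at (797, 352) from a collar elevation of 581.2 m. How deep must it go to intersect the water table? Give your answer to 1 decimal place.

12.3 m

Two edge vectors: Station 1→Station 2 = (-170, -136, -34), Station 1→Station 3 = (-1, 175, 14).
Normal n = (Station 1→Station 2) × (Station 1→Station 3) = (4046, 2414, -29886).
So ∂z/∂easting = −n_x/n_z = 0.13538 and ∂z/∂northing = −n_y/n_z = 0.08077.
Intercept c from Station 1: 528 − 54.69 − 40.71 = 432.60.
At (797, 352): z_contact = 107.90 + 28.43 + 432.60 = 568.93 m.
Depth below ground = 581.2 − 568.93 = 12.3 m.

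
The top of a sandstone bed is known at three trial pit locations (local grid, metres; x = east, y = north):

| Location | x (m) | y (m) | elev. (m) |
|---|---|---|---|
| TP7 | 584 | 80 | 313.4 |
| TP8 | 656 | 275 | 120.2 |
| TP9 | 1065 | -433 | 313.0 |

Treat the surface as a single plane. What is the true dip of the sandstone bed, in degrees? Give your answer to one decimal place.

Two edge vectors: TP7→TP8 = (72, 195, -193.2), TP7→TP9 = (481, -513, -0.4).
Normal n = (TP7→TP8) × (TP7→TP9) = (-99189.6, -92900.4, -130731).
So ∂z/∂x = −n_x/n_z = −0.75873 and ∂z/∂y = −n_y/n_z = −0.71062.
Gradient magnitude |∇z| = √(a² + b²) = √(0.57567 + 0.50498) = 1.03955.
True dip = arctan(1.03955) = 46.1°, dipping toward NE (azimuth ≈ 047°).

46.1°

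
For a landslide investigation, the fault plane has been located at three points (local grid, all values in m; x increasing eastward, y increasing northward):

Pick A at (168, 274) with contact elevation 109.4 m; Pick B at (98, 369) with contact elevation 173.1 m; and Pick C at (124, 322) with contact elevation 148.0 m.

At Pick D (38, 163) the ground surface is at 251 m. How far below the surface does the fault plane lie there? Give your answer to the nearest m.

Two edge vectors: Pick A→Pick B = (-70, 95, 63.7), Pick A→Pick C = (-44, 48, 38.6).
Normal n = (Pick A→Pick B) × (Pick A→Pick C) = (609.4, -100.8, 820).
So ∂z/∂x = −n_x/n_z = −0.74317 and ∂z/∂y = −n_y/n_z = 0.12293.
Intercept c from Pick A: 109.4 + 124.85 − 33.68 = 200.57.
At (38, 163): z_contact = −28.2 + 20.0 + 200.57 = 192.4 m.
Depth below ground = 251 − 192.4 = 59 m.

59 m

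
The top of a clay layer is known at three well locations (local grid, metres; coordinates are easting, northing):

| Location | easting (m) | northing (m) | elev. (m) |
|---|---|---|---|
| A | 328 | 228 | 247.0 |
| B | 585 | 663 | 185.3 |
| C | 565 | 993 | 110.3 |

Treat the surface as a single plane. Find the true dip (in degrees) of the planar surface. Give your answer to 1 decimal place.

Let the plane be z = a·easting + b·northing + c.
B−A: 257a + 435b = −61.7;  C−A: 237a + 765b = −136.7.
Solving gives a = 0.13115, b = −0.21932.
Gradient magnitude |∇z| = √(a² + b²) = √(0.01720 + 0.04810) = 0.25555.
True dip = arctan(0.25555) = 14.3°, dipping toward NNW (azimuth ≈ 329°).

14.3°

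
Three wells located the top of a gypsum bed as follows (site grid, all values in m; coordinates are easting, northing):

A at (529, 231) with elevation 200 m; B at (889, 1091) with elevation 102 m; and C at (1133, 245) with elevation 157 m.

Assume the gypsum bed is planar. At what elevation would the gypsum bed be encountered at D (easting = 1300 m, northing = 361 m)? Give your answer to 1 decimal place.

135.6 m

Let the plane be z = a·easting + b·northing + c.
B−A: 360a + 860b = −98;  C−A: 604a + 14b = −43.
Solving gives a = −0.069222, b = −0.084977.
Then c = 200 − a·529 − b·231 = 256.25.
At (1300, 361): z = −90.0 − 30.7 + 256.25 = 135.6 m.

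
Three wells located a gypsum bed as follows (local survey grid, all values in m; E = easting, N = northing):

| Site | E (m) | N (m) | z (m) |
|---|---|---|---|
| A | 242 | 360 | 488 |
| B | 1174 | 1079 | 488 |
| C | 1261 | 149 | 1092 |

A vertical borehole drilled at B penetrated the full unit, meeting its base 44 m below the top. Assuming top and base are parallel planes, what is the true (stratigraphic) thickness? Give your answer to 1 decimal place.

Two edge vectors: A→B = (932, 719, 0), A→C = (1019, -211, 604).
Normal n = (A→B) × (A→C) = (434276, -562928, -929313).
So ∂z/∂E = −n_x/n_z = 0.46731 and ∂z/∂N = −n_y/n_z = −0.60575.
|∇z| = √(a²+b²) = 0.76505, so dip δ = arctan(0.76505) = 37.42°.
True thickness = vertical thickness × cos δ = 44 × cos 37.42° = 34.9 m.

34.9 m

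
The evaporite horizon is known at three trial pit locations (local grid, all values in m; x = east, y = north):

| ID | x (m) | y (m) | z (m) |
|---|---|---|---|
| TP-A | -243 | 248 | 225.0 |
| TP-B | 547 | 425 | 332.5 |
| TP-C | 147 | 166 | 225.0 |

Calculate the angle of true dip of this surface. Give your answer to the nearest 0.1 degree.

Two edge vectors: TP-A→TP-B = (790, 177, 107.5), TP-A→TP-C = (390, -82, 0).
Normal n = (TP-A→TP-B) × (TP-A→TP-C) = (8815, 41925, -133810).
So ∂z/∂x = −n_x/n_z = 0.06588 and ∂z/∂y = −n_y/n_z = 0.31332.
Gradient magnitude |∇z| = √(a² + b²) = √(0.00434 + 0.09817) = 0.32017.
True dip = arctan(0.32017) = 17.8°, dipping toward SSW (azimuth ≈ 192°).

17.8°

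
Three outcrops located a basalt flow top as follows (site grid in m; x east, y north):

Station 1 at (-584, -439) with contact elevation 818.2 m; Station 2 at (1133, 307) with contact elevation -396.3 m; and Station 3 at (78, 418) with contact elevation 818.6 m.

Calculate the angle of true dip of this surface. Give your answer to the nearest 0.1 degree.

Two edge vectors: Station 1→Station 2 = (1717, 746, -1214.5), Station 1→Station 3 = (662, 857, 0.4).
Normal n = (Station 1→Station 2) × (Station 1→Station 3) = (1041124.9, -804685.8, 977617).
So ∂z/∂x = −n_x/n_z = −1.06496 and ∂z/∂y = −n_y/n_z = 0.82311.
Gradient magnitude |∇z| = √(a² + b²) = √(1.13414 + 0.67751) = 1.34598.
True dip = arctan(1.34598) = 53.4°, dipping toward SE (azimuth ≈ 128°).

53.4°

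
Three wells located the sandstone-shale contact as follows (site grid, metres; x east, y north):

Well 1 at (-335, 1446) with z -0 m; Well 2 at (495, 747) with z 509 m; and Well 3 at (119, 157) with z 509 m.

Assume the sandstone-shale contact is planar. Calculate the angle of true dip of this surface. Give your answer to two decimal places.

Two edge vectors: Well 1→Well 2 = (830, -699, 509), Well 1→Well 3 = (454, -1289, 509).
Normal n = (Well 1→Well 2) × (Well 1→Well 3) = (300310, -191384, -752524).
So ∂z/∂x = −n_x/n_z = 0.39907 and ∂z/∂y = −n_y/n_z = −0.25432.
Gradient magnitude |∇z| = √(a² + b²) = √(0.15926 + 0.06468) = 0.47322.
True dip = arctan(0.47322) = 25.32°, dipping toward WNW (azimuth ≈ 303°).

25.32°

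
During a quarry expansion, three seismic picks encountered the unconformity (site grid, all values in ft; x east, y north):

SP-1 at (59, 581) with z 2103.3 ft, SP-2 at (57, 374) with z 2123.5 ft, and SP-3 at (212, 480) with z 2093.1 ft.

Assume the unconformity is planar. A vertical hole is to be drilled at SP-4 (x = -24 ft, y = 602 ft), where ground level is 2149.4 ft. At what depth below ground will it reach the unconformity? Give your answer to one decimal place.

37.3 ft

Let the plane be z = a·x + b·y + c.
SP-2−SP-1: −2a − 207b = 20.2;  SP-3−SP-1: 153a − 101b = −10.2.
Solving gives a = −0.13025, b = −0.09633.
Then c = 2103.3 − a·59 − b·581 = 2166.95.
At (-24, 602): z_contact = 3.13 − 57.99 + 2166.95 = 2112.09 ft.
Depth below ground = 2149.4 − 2112.09 = 37.3 ft.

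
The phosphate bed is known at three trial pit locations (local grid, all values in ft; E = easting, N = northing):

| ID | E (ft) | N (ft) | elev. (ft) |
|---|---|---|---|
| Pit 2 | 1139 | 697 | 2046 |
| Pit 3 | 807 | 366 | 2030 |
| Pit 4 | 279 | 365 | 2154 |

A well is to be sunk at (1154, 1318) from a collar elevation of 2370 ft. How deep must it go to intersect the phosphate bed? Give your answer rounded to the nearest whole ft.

Let the plane be z = a·E + b·N + c.
Pit 3−Pit 2: −332a − 331b = −16;  Pit 4−Pit 2: −860a − 332b = 108.
Solving gives a = −0.23539, b = 0.28444.
Then c = 2046 − a·1139 − b·697 = 2115.85.
At (1154, 1318): z_contact = −271.6 + 374.9 + 2115.85 = 2219.1 ft.
Depth below ground = 2370 − 2219.1 = 151 ft.

151 ft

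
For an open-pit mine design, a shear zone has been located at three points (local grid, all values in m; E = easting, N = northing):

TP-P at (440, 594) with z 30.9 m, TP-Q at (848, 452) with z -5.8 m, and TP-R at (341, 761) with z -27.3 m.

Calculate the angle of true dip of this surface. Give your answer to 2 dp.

29.77°

Two edge vectors: TP-P→TP-Q = (408, -142, -36.7), TP-P→TP-R = (-99, 167, -58.2).
Normal n = (TP-P→TP-Q) × (TP-P→TP-R) = (14393.3, 27378.9, 54078).
So ∂z/∂E = −n_x/n_z = −0.26616 and ∂z/∂N = −n_y/n_z = −0.50629.
Gradient magnitude |∇z| = √(a² + b²) = √(0.07084 + 0.25632) = 0.57198.
True dip = arctan(0.57198) = 29.77°, dipping toward NNE (azimuth ≈ 028°).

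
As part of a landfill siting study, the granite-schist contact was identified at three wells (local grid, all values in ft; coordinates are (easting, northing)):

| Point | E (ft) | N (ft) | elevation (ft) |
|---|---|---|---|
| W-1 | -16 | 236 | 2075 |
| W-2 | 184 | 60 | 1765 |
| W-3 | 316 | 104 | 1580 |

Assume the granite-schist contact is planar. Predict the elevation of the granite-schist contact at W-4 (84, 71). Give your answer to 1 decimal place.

1910.6 ft

Let the plane be z = a·E + b·N + c.
W-2−W-1: 200a − 176b = −310;  W-3−W-1: 332a − 132b = −495.
Solving gives a = −1.44231, b = 0.12238.
Then c = 2075 − a·-16 − b·236 = 2023.04.
At (84, 71): z = −121.2 + 8.7 + 2023.04 = 1910.6 ft.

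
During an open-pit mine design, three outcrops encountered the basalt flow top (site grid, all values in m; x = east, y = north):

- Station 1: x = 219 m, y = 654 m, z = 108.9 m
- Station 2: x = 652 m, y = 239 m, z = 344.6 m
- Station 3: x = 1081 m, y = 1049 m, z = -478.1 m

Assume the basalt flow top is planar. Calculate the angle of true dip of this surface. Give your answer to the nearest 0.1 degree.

42.3°

Let the plane be z = a·x + b·y + c.
Station 2−Station 1: 433a − 415b = 235.7;  Station 3−Station 1: 862a + 395b = −587.
Solving gives a = −0.28463, b = −0.86493.
Gradient magnitude |∇z| = √(a² + b²) = √(0.08102 + 0.74810) = 0.91056.
True dip = arctan(0.91056) = 42.3°, dipping toward NNE (azimuth ≈ 018°).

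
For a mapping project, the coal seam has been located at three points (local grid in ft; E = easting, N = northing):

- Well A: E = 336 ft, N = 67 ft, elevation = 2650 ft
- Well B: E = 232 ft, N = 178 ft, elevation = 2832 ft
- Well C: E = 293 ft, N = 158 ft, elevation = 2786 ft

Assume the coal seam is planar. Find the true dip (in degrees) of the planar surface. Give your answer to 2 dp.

Two edge vectors: Well A→Well B = (-104, 111, 182), Well A→Well C = (-43, 91, 136).
Normal n = (Well A→Well B) × (Well A→Well C) = (-1466, 6318, -4691).
So ∂z/∂E = −n_x/n_z = −0.31251 and ∂z/∂N = −n_y/n_z = 1.34683.
Gradient magnitude |∇z| = √(a² + b²) = √(0.09766 + 1.81396) = 1.38262.
True dip = arctan(1.38262) = 54.12°, dipping toward SSE (azimuth ≈ 167°).

54.12°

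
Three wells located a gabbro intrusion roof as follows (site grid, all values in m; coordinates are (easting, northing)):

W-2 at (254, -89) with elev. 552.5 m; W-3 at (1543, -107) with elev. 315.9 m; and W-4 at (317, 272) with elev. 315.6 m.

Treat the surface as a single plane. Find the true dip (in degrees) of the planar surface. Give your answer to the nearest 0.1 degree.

33.1°

Let the plane be z = a·E + b·N + c.
W-3−W-2: 1289a − 18b = −236.6;  W-4−W-2: 63a + 361b = −236.9.
Solving gives a = −0.19225, b = −0.62268.
Gradient magnitude |∇z| = √(a² + b²) = √(0.03696 + 0.38773) = 0.65168.
True dip = arctan(0.65168) = 33.1°, dipping toward NNE (azimuth ≈ 017°).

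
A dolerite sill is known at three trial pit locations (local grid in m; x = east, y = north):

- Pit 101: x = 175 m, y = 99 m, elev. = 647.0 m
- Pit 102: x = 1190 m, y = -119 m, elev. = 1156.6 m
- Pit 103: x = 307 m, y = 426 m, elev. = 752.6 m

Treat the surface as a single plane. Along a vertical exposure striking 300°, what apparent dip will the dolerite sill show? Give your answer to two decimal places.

21.80°

Two edge vectors: Pit 101→Pit 102 = (1015, -218, 509.6), Pit 101→Pit 103 = (132, 327, 105.6).
Normal n = (Pit 101→Pit 102) × (Pit 101→Pit 103) = (-189660, -39916.8, 360681).
So ∂z/∂x = −n_x/n_z = 0.52584 and ∂z/∂y = −n_y/n_z = 0.11067.
Unit vector along 300° is (sin 300°, cos 300°) = (-0.8660, 0.5000).
Slope in that direction = a·(-0.8660) + b·(0.5000) = −0.40005.
Apparent dip = arctan|0.40005| = 21.80° (true dip is 28.3°, so apparent ≤ true as expected).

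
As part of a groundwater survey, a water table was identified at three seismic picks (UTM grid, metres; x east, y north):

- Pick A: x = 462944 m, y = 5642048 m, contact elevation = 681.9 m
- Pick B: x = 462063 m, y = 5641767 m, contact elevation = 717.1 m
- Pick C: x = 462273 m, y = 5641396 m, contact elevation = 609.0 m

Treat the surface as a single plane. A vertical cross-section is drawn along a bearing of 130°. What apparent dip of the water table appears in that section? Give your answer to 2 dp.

Let the plane be z = a·x + b·y + c.
Pick B−Pick A: −881a − 281b = 35.2;  Pick C−Pick A: −671a − 652b = −72.9.
Solving gives a = −0.11257, b = 0.22766.
Unit vector along 130° is (sin 130°, cos 130°) = (0.7660, -0.6428).
Slope in that direction = a·(0.7660) + b·(-0.6428) = −0.23257.
Apparent dip = arctan|0.23257| = 13.09° (true dip is 14.2°, so apparent ≤ true as expected).

13.09°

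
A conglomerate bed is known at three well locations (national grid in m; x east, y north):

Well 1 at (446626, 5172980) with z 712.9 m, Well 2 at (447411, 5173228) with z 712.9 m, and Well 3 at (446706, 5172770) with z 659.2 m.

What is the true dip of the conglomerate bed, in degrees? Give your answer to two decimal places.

Two edge vectors: Well 1→Well 2 = (785, 248, 0), Well 1→Well 3 = (80, -210, -53.7).
Normal n = (Well 1→Well 2) × (Well 1→Well 3) = (-13317.6, 42154.5, -184690).
So ∂z/∂x = −n_x/n_z = −0.07211 and ∂z/∂y = −n_y/n_z = 0.22824.
Gradient magnitude |∇z| = √(a² + b²) = √(0.00520 + 0.05210) = 0.23936.
True dip = arctan(0.23936) = 13.46°, dipping toward SSE (azimuth ≈ 162°).

13.46°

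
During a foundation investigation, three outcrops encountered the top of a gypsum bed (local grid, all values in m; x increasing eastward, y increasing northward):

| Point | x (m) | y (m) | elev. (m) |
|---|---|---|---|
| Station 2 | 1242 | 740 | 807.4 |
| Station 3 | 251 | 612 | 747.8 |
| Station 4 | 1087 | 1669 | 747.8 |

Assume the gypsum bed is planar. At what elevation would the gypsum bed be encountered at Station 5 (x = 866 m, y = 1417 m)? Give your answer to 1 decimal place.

746.3 m

Two edge vectors: Station 2→Station 3 = (-991, -128, -59.6), Station 2→Station 4 = (-155, 929, -59.6).
Normal n = (Station 2→Station 3) × (Station 2→Station 4) = (62997.2, -49825.6, -940479).
So ∂z/∂x = −n_x/n_z = 0.066984 and ∂z/∂y = −n_y/n_z = −0.052979.
Intercept c from Station 2: 807.4 − 83.19 + 39.20 = 763.41.
At (866, 1417): z = 58.0 − 75.1 + 763.41 = 746.3 m.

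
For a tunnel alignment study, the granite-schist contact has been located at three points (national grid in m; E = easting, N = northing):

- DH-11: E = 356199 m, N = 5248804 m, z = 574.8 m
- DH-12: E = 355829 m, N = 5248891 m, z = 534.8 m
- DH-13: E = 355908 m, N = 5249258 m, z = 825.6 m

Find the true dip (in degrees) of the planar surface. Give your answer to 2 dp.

38.09°

Let the plane be z = a·E + b·N + c.
DH-12−DH-11: −370a + 87b = −40;  DH-13−DH-11: −291a + 454b = 250.8.
Solving gives a = 0.28024, b = 0.73205.
Gradient magnitude |∇z| = √(a² + b²) = √(0.07853 + 0.53589) = 0.78385.
True dip = arctan(0.78385) = 38.09°, dipping toward SSW (azimuth ≈ 201°).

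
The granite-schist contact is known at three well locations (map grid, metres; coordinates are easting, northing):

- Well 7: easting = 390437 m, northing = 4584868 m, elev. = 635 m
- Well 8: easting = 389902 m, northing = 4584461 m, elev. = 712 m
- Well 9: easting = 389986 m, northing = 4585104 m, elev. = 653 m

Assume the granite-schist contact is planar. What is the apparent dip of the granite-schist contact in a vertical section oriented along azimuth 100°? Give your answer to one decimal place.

3.8°

Two edge vectors: Well 7→Well 8 = (-535, -407, 77), Well 7→Well 9 = (-451, 236, 18).
Normal n = (Well 7→Well 8) × (Well 7→Well 9) = (-25498, -25097, -309817).
So ∂z/∂easting = −n_x/n_z = −0.08230 and ∂z/∂northing = −n_y/n_z = −0.08101.
Unit vector along 100° is (sin 100°, cos 100°) = (0.9848, -0.1736).
Slope in that direction = a·(0.9848) + b·(-0.1736) = −0.06698.
Apparent dip = arctan|0.06698| = 3.8° (true dip is 6.6°, so apparent ≤ true as expected).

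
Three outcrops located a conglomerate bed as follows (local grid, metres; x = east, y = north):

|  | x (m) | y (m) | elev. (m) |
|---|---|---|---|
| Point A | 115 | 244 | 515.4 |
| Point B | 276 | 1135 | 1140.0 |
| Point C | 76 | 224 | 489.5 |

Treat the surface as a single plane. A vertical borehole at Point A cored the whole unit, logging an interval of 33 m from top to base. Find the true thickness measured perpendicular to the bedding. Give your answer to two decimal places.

26.74 m

Let the plane be z = a·x + b·y + c.
Point B−Point A: 161a + 891b = 624.6;  Point C−Point A: −39a − 20b = −25.9.
Solving gives a = 0.33572, b = 0.64035.
|∇z| = √(a²+b²) = 0.72302, so dip δ = arctan(0.72302) = 35.87°.
True thickness = vertical thickness × cos δ = 33 × cos 35.87° = 26.74 m.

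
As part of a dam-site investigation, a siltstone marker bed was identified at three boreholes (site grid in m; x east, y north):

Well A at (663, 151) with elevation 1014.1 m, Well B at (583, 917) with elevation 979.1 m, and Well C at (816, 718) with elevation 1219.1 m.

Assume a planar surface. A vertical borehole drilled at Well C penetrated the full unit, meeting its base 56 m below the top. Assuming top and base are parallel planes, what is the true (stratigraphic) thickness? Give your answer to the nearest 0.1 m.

37.9 m

Two edge vectors: Well A→Well B = (-80, 766, -35), Well A→Well C = (153, 567, 205).
Normal n = (Well A→Well B) × (Well A→Well C) = (176875, 11045, -162558).
So ∂z/∂x = −n_x/n_z = 1.08807 and ∂z/∂y = −n_y/n_z = 0.06794.
|∇z| = √(a²+b²) = 1.09019, so dip δ = arctan(1.09019) = 47.47°.
True thickness = vertical thickness × cos δ = 56 × cos 47.47° = 37.9 m.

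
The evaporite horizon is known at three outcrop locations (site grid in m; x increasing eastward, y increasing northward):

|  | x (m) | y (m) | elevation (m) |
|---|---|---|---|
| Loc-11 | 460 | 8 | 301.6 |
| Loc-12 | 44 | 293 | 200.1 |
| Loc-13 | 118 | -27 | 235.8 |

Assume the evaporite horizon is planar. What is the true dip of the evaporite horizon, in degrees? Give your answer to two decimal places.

11.84°

Two edge vectors: Loc-11→Loc-12 = (-416, 285, -101.5), Loc-11→Loc-13 = (-342, -35, -65.8).
Normal n = (Loc-11→Loc-12) × (Loc-11→Loc-13) = (-22305.5, 7340.2, 112030).
So ∂z/∂x = −n_x/n_z = 0.19910 and ∂z/∂y = −n_y/n_z = −0.06552.
Gradient magnitude |∇z| = √(a² + b²) = √(0.03964 + 0.00429) = 0.20961.
True dip = arctan(0.20961) = 11.84°, dipping toward WNW (azimuth ≈ 288°).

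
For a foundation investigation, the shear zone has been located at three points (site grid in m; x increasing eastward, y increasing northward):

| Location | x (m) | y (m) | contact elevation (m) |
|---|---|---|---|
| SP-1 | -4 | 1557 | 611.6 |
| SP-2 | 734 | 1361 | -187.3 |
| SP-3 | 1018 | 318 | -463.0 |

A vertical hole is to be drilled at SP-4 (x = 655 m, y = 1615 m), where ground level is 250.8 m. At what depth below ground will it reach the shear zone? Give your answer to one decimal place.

Two edge vectors: SP-1→SP-2 = (738, -196, -798.9), SP-1→SP-3 = (1022, -1239, -1074.6).
Normal n = (SP-1→SP-2) × (SP-1→SP-3) = (-779215.5, -23421, -714070).
So ∂z/∂x = −n_x/n_z = −1.091231 and ∂z/∂y = −n_y/n_z = −0.032799.
Intercept c from SP-1: 611.6 − 4.36 + 51.07 = 658.30.
At (655, 1615): z_contact = −714.76 − 52.97 + 658.30 = -109.42 m.
Depth below ground = 250.8 − (-109.42) = 360.2 m.

360.2 m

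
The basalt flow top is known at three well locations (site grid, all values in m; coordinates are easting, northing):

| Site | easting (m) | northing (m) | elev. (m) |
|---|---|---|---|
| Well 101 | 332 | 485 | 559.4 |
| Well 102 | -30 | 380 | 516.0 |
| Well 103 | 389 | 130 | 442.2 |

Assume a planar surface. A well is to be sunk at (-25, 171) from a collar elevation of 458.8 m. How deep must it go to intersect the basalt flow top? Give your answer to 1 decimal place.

12.5 m

Two edge vectors: Well 101→Well 102 = (-362, -105, -43.4), Well 101→Well 103 = (57, -355, -117.2).
Normal n = (Well 101→Well 102) × (Well 101→Well 103) = (-3101, -44900.2, 134495).
So ∂z/∂easting = −n_x/n_z = 0.02306 and ∂z/∂northing = −n_y/n_z = 0.33384.
Intercept c from Well 101: 559.4 − 7.65 − 161.91 = 389.83.
At (-25, 171): z_contact = −0.58 + 57.09 + 389.83 = 446.34 m.
Depth below ground = 458.8 − 446.34 = 12.5 m.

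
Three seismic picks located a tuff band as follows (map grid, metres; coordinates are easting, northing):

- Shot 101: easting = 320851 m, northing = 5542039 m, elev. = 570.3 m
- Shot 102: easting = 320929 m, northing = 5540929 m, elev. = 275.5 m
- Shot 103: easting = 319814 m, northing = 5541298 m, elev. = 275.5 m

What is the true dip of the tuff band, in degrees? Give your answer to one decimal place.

16.0°

Two edge vectors: Shot 101→Shot 102 = (78, -1110, -294.8), Shot 101→Shot 103 = (-1037, -741, -294.8).
Normal n = (Shot 101→Shot 102) × (Shot 101→Shot 103) = (108781.2, 328702, -1208868).
So ∂z/∂easting = −n_x/n_z = 0.08999 and ∂z/∂northing = −n_y/n_z = 0.27191.
Gradient magnitude |∇z| = √(a² + b²) = √(0.00810 + 0.07393) = 0.28641.
True dip = arctan(0.28641) = 16.0°, dipping toward SSW (azimuth ≈ 198°).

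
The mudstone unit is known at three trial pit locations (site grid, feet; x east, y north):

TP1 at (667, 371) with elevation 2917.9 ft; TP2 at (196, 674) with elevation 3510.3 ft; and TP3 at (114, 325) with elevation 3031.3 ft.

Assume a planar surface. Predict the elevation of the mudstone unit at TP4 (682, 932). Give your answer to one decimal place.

3725.9 ft

Let the plane be z = a·x + b·y + c.
TP2−TP1: −471a + 303b = 592.4;  TP3−TP1: −553a − 46b = 113.4.
Solving gives a = −0.32559, b = 1.44899.
Then c = 2917.9 − a·667 − b·371 = 2597.49.
At (682, 932): z = −222.1 + 1350.5 + 2597.49 = 3725.9 ft.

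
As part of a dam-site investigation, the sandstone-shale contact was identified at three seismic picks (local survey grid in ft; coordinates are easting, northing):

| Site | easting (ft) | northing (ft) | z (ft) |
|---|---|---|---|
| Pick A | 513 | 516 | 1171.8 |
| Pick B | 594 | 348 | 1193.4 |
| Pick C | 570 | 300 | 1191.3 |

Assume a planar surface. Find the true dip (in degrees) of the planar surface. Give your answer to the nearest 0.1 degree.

10.3°

Two edge vectors: Pick A→Pick B = (81, -168, 21.6), Pick A→Pick C = (57, -216, 19.5).
Normal n = (Pick A→Pick B) × (Pick A→Pick C) = (1389.6, -348.3, -7920).
So ∂z/∂easting = −n_x/n_z = 0.17545 and ∂z/∂northing = −n_y/n_z = −0.04398.
Gradient magnitude |∇z| = √(a² + b²) = √(0.03078 + 0.00193) = 0.18088.
True dip = arctan(0.18088) = 10.3°, dipping toward WNW (azimuth ≈ 284°).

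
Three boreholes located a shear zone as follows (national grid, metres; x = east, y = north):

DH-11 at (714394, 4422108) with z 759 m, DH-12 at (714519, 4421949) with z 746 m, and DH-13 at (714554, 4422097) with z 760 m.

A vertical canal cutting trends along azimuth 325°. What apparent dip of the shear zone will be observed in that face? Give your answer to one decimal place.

Let the plane be z = a·x + b·y + c.
DH-12−DH-11: 125a − 159b = −13;  DH-13−DH-11: 160a − 11b = 1.
Solving gives a = 0.01255, b = 0.09163.
Unit vector along 325° is (sin 325°, cos 325°) = (-0.5736, 0.8192).
Slope in that direction = a·(-0.5736) + b·(0.8192) = 0.06786.
Apparent dip = arctan|0.06786| = 3.9° (true dip is 5.3°, so apparent ≤ true as expected).

3.9°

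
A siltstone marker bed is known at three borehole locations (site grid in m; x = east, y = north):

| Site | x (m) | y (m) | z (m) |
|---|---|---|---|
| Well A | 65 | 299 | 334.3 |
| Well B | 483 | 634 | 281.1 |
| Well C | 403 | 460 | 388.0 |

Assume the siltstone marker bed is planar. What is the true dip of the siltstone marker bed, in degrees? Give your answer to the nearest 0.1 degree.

Two edge vectors: Well A→Well B = (418, 335, -53.2), Well A→Well C = (338, 161, 53.7).
Normal n = (Well A→Well B) × (Well A→Well C) = (26554.7, -40428.2, -45932).
So ∂z/∂x = −n_x/n_z = 0.57813 and ∂z/∂y = −n_y/n_z = −0.88018.
Gradient magnitude |∇z| = √(a² + b²) = √(0.33424 + 0.77471) = 1.05306.
True dip = arctan(1.05306) = 46.5°, dipping toward NNW (azimuth ≈ 327°).

46.5°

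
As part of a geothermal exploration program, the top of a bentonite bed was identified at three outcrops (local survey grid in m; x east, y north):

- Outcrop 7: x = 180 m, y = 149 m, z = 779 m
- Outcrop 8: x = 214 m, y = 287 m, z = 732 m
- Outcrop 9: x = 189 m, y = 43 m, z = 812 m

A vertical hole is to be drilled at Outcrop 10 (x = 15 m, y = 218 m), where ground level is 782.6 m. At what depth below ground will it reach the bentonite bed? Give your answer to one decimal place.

11.0 m

Let the plane be z = a·x + b·y + c.
Outcrop 8−Outcrop 7: 34a + 138b = −47;  Outcrop 9−Outcrop 7: 9a − 106b = 33.
Solving gives a = −0.08832, b = −0.31882.
Then c = 779 − a·180 − b·149 = 842.40.
At (15, 218): z_contact = −1.32 − 69.50 + 842.40 = 771.57 m.
Depth below ground = 782.6 − 771.57 = 11.0 m.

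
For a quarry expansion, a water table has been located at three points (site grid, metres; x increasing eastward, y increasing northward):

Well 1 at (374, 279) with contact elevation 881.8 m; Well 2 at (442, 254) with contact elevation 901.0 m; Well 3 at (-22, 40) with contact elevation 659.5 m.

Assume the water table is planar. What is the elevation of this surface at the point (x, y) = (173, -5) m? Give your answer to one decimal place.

Two edge vectors: Well 1→Well 2 = (68, -25, 19.2), Well 1→Well 3 = (-396, -239, -222.3).
Normal n = (Well 1→Well 2) × (Well 1→Well 3) = (10146.3, 7513.2, -26152).
So ∂z/∂x = −n_x/n_z = 0.38797 and ∂z/∂y = −n_y/n_z = 0.28729.
Intercept c from Well 1: 881.8 − 145.10 − 80.15 = 656.54.
At (173, -5): z = 67.1 − 1.4 + 656.54 = 722.2 m.

722.2 m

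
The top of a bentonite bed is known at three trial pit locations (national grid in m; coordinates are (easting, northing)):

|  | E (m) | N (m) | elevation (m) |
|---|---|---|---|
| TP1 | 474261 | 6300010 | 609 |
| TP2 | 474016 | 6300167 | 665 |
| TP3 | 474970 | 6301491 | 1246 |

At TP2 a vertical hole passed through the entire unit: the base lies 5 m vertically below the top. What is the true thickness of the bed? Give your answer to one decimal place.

4.6 m

Two edge vectors: TP1→TP2 = (-245, 157, 56), TP1→TP3 = (709, 1481, 637).
Normal n = (TP1→TP2) × (TP1→TP3) = (17073, 195769, -474158).
So ∂z/∂E = −n_x/n_z = 0.03601 and ∂z/∂N = −n_y/n_z = 0.41288.
|∇z| = √(a²+b²) = 0.41444, so dip δ = arctan(0.41444) = 22.51°.
True thickness = vertical thickness × cos δ = 5 × cos 22.51° = 4.6 m.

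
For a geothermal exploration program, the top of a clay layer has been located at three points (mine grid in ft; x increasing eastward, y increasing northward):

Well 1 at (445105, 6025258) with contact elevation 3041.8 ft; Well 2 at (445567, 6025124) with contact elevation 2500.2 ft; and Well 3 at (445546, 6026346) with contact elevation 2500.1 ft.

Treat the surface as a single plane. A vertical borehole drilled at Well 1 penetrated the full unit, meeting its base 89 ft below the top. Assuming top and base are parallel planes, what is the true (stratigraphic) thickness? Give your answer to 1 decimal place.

57.6 ft

Two edge vectors: Well 1→Well 2 = (462, -134, -541.6), Well 1→Well 3 = (441, 1088, -541.7).
Normal n = (Well 1→Well 2) × (Well 1→Well 3) = (661848.6, 11419.8, 561750).
So ∂z/∂x = −n_x/n_z = −1.17819 and ∂z/∂y = −n_y/n_z = −0.02033.
|∇z| = √(a²+b²) = 1.17837, so dip δ = arctan(1.17837) = 49.68°.
True thickness = vertical thickness × cos δ = 89 × cos 49.68° = 57.6 ft.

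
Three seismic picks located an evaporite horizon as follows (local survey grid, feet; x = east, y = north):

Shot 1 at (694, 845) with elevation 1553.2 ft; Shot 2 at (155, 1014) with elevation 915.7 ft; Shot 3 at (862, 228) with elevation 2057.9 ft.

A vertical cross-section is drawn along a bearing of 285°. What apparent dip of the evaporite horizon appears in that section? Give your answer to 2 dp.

48.20°

Let the plane be z = a·x + b·y + c.
Shot 2−Shot 1: −539a + 169b = −637.5;  Shot 3−Shot 1: 168a − 617b = 504.7.
Solving gives a = 1.01273, b = −0.54224.
Unit vector along 285° is (sin 285°, cos 285°) = (-0.9659, 0.2588).
Slope in that direction = a·(-0.9659) + b·(0.2588) = −1.11856.
Apparent dip = arctan|1.11856| = 48.20° (true dip is 49.0°, so apparent ≤ true as expected).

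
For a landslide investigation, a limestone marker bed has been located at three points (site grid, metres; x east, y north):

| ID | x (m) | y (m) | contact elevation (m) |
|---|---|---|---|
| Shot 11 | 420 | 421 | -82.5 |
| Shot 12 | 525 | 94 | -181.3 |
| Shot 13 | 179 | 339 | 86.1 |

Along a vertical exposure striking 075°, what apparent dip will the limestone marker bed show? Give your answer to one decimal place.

Two edge vectors: Shot 11→Shot 12 = (105, -327, -98.8), Shot 11→Shot 13 = (-241, -82, 168.6).
Normal n = (Shot 11→Shot 12) × (Shot 11→Shot 13) = (-63233.8, 6107.8, -87417).
So ∂z/∂x = −n_x/n_z = −0.72336 and ∂z/∂y = −n_y/n_z = 0.06987.
Unit vector along 075° is (sin 75°, cos 75°) = (0.9659, 0.2588).
Slope in that direction = a·(0.9659) + b·(0.2588) = −0.68063.
Apparent dip = arctan|0.68063| = 34.2° (true dip is 36.0°, so apparent ≤ true as expected).

34.2°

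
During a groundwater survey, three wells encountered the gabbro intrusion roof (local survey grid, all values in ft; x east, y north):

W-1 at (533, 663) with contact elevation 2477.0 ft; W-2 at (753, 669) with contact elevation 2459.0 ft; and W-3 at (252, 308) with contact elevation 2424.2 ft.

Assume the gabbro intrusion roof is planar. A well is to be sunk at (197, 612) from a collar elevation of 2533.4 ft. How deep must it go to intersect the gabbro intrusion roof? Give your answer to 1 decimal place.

Two edge vectors: W-1→W-2 = (220, 6, -18), W-1→W-3 = (-281, -355, -52.8).
Normal n = (W-1→W-2) × (W-1→W-3) = (-6706.8, 16674, -76414).
So ∂z/∂x = −n_x/n_z = −0.08777 and ∂z/∂y = −n_y/n_z = 0.21821.
Intercept c from W-1: 2477 + 46.78 − 144.67 = 2379.11.
At (197, 612): z_contact = −17.29 + 133.54 + 2379.11 = 2495.36 ft.
Depth below ground = 2533.4 − 2495.36 = 38.0 ft.

38.0 ft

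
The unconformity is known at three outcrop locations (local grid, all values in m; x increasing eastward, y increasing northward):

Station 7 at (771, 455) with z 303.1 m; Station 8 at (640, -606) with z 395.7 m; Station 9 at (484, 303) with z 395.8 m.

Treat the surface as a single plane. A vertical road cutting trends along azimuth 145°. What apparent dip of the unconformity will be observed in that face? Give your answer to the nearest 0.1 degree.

7.3°

Let the plane be z = a·x + b·y + c.
Station 8−Station 7: −131a − 1061b = 92.6;  Station 9−Station 7: −287a − 152b = 92.7.
Solving gives a = −0.29614, b = −0.05071.
Unit vector along 145° is (sin 145°, cos 145°) = (0.5736, -0.8192).
Slope in that direction = a·(0.5736) + b·(-0.8192) = −0.12832.
Apparent dip = arctan|0.12832| = 7.3° (true dip is 16.7°, so apparent ≤ true as expected).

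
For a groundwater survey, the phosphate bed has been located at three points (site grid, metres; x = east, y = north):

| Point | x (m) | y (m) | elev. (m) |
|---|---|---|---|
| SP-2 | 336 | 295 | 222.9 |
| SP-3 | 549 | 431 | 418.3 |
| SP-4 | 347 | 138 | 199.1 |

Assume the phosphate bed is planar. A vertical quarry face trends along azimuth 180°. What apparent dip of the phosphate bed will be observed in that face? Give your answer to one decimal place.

11.7°

Let the plane be z = a·x + b·y + c.
SP-3−SP-2: 213a + 136b = 195.4;  SP-4−SP-2: 11a − 157b = −23.8.
Solving gives a = 0.78544, b = 0.20662.
Unit vector along 180° is (sin 180°, cos 180°) = (0.0000, -1.0000).
Slope in that direction = a·(0.0000) + b·(-1.0000) = −0.20662.
Apparent dip = arctan|0.20662| = 11.7° (true dip is 39.1°, so apparent ≤ true as expected).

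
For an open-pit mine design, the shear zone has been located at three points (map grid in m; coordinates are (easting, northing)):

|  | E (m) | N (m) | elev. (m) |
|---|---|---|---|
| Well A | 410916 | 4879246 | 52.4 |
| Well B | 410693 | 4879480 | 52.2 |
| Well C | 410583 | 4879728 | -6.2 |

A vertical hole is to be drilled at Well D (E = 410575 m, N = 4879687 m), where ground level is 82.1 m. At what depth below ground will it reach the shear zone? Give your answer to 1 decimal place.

66.6 m

Two edge vectors: Well A→Well B = (-223, 234, -0.2), Well A→Well C = (-333, 482, -58.6).
Normal n = (Well A→Well B) × (Well A→Well C) = (-13616, -13001.2, -29564).
So ∂z/∂E = −n_x/n_z = −0.460560141 and ∂z/∂N = −n_y/n_z = −0.439764579.
Intercept c from Well A: 52.4 + 189251.53 + 2145719.56 = 2335023.49.
At (410575, 4879687): z_contact = −189094.48 − 2145913.50 + 2335023.49 = 15.51 m.
Depth below ground = 82.1 − 15.51 = 66.6 m.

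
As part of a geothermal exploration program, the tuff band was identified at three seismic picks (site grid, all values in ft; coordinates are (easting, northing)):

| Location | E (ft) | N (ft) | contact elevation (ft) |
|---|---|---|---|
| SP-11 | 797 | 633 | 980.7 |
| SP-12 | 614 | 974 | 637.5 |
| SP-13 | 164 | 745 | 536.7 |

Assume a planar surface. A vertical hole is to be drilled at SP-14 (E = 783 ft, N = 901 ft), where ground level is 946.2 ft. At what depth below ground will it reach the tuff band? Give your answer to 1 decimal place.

Two edge vectors: SP-11→SP-12 = (-183, 341, -343.2), SP-11→SP-13 = (-633, 112, -444).
Normal n = (SP-11→SP-12) × (SP-11→SP-13) = (-112965.6, 135993.6, 195357).
So ∂z/∂E = −n_x/n_z = 0.57825 and ∂z/∂N = −n_y/n_z = −0.69613.
Intercept c from SP-11: 980.7 − 460.87 + 440.65 = 960.48.
At (783, 901): z_contact = 452.77 − 627.21 + 960.48 = 786.04 ft.
Depth below ground = 946.2 − 786.04 = 160.2 ft.

160.2 ft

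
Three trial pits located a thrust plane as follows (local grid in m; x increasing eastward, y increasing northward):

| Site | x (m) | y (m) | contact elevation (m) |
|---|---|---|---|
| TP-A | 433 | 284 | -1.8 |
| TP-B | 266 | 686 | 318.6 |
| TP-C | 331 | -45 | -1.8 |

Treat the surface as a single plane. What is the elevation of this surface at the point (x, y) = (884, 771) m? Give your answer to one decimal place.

-331.4 m

Two edge vectors: TP-A→TP-B = (-167, 402, 320.4), TP-A→TP-C = (-102, -329, 0).
Normal n = (TP-A→TP-B) × (TP-A→TP-C) = (105411.6, -32680.8, 95947).
So ∂z/∂x = −n_x/n_z = −1.09864 and ∂z/∂y = −n_y/n_z = 0.34061.
Intercept c from TP-A: -1.8 + 475.71 − 96.73 = 377.18.
At (884, 771): z = −971.2 + 262.6 + 377.18 = -331.4 m.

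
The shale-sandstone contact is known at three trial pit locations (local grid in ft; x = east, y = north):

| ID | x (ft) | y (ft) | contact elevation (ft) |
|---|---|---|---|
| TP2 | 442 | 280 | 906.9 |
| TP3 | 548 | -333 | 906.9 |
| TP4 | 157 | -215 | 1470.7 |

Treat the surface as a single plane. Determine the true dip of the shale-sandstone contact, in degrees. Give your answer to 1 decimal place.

Two edge vectors: TP2→TP3 = (106, -613, 0), TP2→TP4 = (-285, -495, 563.8).
Normal n = (TP2→TP3) × (TP2→TP4) = (-345609.4, -59762.8, -227175).
So ∂z/∂x = −n_x/n_z = −1.52134 and ∂z/∂y = −n_y/n_z = −0.26307.
Gradient magnitude |∇z| = √(a² + b²) = √(2.31446 + 0.06921) = 1.54391.
True dip = arctan(1.54391) = 57.1°, dipping toward E (azimuth ≈ 080°).

57.1°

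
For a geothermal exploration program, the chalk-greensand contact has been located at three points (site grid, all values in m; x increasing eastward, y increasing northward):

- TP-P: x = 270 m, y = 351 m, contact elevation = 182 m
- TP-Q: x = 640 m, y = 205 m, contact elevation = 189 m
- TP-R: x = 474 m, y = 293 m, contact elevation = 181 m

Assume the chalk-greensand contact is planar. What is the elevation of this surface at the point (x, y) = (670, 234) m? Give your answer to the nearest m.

181 m

Two edge vectors: TP-P→TP-Q = (370, -146, 7), TP-P→TP-R = (204, -58, -1).
Normal n = (TP-P→TP-Q) × (TP-P→TP-R) = (552, 1798, 8324).
So ∂z/∂x = −n_x/n_z = −0.06631 and ∂z/∂y = −n_y/n_z = −0.21600.
Intercept c from TP-P: 182 + 17.90 + 75.82 = 275.72.
At (670, 234): z = −44.4 − 50.5 + 275.72 = 180.7 m.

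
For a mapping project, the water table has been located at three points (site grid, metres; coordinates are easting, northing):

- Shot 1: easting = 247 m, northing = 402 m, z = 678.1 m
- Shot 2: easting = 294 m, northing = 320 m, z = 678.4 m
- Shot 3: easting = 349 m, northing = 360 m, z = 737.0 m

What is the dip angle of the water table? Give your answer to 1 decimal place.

Let the plane be z = a·easting + b·northing + c.
Shot 2−Shot 1: 47a − 82b = 0.3;  Shot 3−Shot 1: 102a − 42b = 58.9.
Solving gives a = 0.75387, b = 0.42844.
Gradient magnitude |∇z| = √(a² + b²) = √(0.56831 + 0.18356) = 0.86710.
True dip = arctan(0.86710) = 40.9°, dipping toward WSW (azimuth ≈ 240°).

40.9°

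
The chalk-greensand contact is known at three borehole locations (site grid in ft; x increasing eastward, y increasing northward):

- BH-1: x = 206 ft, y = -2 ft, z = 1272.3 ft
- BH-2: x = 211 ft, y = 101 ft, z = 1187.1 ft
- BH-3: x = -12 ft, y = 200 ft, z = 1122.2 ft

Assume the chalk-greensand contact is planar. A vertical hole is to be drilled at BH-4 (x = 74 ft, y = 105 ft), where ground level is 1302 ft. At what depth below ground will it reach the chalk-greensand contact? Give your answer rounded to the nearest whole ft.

108 ft

Let the plane be z = a·x + b·y + c.
BH-2−BH-1: 5a + 103b = −85.2;  BH-3−BH-1: −218a + 202b = −150.1.
Solving gives a = −0.07459, b = −0.82356.
Then c = 1272.3 − a·206 − b·-2 = 1286.02.
At (74, 105): z_contact = −5.5 − 86.5 + 1286.02 = 1194.0 ft.
Depth below ground = 1302 − 1194.0 = 108 ft.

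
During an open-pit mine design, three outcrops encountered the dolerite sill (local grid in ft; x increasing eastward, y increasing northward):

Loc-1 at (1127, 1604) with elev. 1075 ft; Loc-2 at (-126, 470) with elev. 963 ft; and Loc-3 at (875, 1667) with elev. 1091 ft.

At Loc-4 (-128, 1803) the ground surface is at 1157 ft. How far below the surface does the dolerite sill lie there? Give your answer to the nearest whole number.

18 ft

Let the plane be z = a·x + b·y + c.
Loc-2−Loc-1: −1253a − 1134b = −112;  Loc-3−Loc-1: −252a + 63b = 16.
Solving gives a = −0.03040, b = 0.13236.
Then c = 1075 − a·1127 − b·1604 = 896.96.
At (-128, 1803): z_contact = 3.9 + 238.6 + 896.96 = 1139.5 ft.
Depth below ground = 1157 − 1139.5 = 18 ft.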